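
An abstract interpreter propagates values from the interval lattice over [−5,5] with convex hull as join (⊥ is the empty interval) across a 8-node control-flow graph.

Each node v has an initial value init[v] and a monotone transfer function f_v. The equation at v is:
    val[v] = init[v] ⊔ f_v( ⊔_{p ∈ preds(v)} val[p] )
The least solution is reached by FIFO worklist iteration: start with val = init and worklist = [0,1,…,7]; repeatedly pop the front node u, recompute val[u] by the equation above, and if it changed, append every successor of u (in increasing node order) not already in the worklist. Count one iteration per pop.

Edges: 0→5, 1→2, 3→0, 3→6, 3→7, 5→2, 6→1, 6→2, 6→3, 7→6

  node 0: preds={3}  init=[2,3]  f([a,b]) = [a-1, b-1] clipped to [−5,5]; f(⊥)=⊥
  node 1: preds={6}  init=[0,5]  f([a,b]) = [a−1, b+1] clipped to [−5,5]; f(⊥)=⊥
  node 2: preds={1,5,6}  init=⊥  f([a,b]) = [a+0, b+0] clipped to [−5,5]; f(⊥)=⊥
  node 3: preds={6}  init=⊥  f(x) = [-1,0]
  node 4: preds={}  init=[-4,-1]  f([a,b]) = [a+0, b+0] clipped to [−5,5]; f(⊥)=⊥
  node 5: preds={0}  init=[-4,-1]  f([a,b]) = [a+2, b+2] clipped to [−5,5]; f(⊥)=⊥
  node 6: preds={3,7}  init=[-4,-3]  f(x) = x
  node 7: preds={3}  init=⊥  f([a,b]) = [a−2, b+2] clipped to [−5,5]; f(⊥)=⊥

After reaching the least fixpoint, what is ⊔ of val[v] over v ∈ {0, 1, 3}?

Worklist (17 pops):
  #1 pop 0: in=⊥ → [2,3] (no change)
  #2 pop 1: in=[-4,-3] → [-5,5] (was [0,5]); enqueue []
  #3 pop 2: in=[-5,5] → [-5,5] (was ⊥); enqueue []
  #4 pop 3: in=[-4,-3] → [-1,0] (was ⊥); enqueue [0]
  #5 pop 4: in=⊥ → [-4,-1] (no change)
  #6 pop 5: in=[2,3] → [-4,5] (was [-4,-1]); enqueue [2]
  #7 pop 6: in=[-1,0] → [-4,0] (was [-4,-3]); enqueue [1,3]
  #8 pop 7: in=[-1,0] → [-3,2] (was ⊥); enqueue [6]
  #9 pop 0: in=[-1,0] → [-2,3] (was [2,3]); enqueue [5]
  #10 pop 2: in=[-5,5] → [-5,5] (no change)
  #11 pop 1: in=[-4,0] → [-5,5] (no change)
  #12 pop 3: in=[-4,0] → [-1,0] (no change)
  #13 pop 6: in=[-3,2] → [-4,2] (was [-4,0]); enqueue [1,2,3]
  #14 pop 5: in=[-2,3] → [-4,5] (no change)
  #15 pop 1: in=[-4,2] → [-5,5] (no change)
  #16 pop 2: in=[-5,5] → [-5,5] (no change)
  #17 pop 3: in=[-4,2] → [-1,0] (no change)

Fixpoint:
  val[0] = [-2,3]
  val[1] = [-5,5]
  val[2] = [-5,5]
  val[3] = [-1,0]
  val[4] = [-4,-1]
  val[5] = [-4,5]
  val[6] = [-4,2]
  val[7] = [-3,2]

[-5,5]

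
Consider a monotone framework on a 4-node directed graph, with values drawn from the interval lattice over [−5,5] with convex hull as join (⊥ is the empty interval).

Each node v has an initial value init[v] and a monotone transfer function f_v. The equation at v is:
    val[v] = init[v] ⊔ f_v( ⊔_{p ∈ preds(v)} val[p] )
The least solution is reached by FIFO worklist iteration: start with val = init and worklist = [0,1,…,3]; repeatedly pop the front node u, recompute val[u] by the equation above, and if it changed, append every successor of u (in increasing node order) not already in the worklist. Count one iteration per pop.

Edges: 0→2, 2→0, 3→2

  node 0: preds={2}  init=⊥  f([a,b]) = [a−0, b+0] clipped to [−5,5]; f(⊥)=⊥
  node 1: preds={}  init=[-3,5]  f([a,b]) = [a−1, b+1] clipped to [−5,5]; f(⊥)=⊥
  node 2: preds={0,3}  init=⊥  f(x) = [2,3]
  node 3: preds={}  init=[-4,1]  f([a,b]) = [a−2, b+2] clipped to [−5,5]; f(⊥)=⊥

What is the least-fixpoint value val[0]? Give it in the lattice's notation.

Trace (6 dequeues):
  [1] u=0 | in ⊥ | out ⊥ | ==
  [2] u=1 | in ⊥ | out [-3,5] | ==
  [3] u=2 | in [-4,1] | out [2,3] | prev ⊥ | push {0}
  [4] u=3 | in ⊥ | out [-4,1] | ==
  [5] u=0 | in [2,3] | out [2,3] | prev ⊥ | push {2}
  [6] u=2 | in [-4,3] | out [2,3] | ==

Converged values:
  [0] [2,3]
  [1] [-3,5]
  [2] [2,3]
  [3] [-4,1]

[2,3]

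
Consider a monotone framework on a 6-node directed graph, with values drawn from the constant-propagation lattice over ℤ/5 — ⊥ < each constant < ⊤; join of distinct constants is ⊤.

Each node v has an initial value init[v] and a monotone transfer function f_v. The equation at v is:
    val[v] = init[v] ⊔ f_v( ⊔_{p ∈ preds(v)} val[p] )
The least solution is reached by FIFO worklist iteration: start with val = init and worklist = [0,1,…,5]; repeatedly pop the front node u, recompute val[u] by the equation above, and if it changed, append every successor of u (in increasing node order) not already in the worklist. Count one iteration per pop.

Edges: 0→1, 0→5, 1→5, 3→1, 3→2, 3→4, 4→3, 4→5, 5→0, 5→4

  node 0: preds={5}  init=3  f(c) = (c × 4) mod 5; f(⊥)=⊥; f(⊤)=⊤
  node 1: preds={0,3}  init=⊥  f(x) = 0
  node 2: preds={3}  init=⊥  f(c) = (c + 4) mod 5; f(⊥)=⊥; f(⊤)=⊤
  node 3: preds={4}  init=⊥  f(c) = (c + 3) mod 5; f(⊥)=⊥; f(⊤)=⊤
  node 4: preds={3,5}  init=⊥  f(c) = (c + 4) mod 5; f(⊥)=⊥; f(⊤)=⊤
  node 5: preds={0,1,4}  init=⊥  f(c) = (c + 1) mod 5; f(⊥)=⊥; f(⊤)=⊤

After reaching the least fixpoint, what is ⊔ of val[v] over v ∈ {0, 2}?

Worklist (14 pops):
  #1 pop 0: in=⊥ → 3 (no change)
  #2 pop 1: in=3 → 0 (was ⊥); enqueue []
  #3 pop 2: in=⊥ → ⊥ (no change)
  #4 pop 3: in=⊥ → ⊥ (no change)
  #5 pop 4: in=⊥ → ⊥ (no change)
  #6 pop 5: in=⊤ → ⊤ (was ⊥); enqueue [0,4]
  #7 pop 0: in=⊤ → ⊤ (was 3); enqueue [1,5]
  #8 pop 4: in=⊤ → ⊤ (was ⊥); enqueue [3]
  #9 pop 1: in=⊤ → 0 (no change)
  #10 pop 5: in=⊤ → ⊤ (no change)
  #11 pop 3: in=⊤ → ⊤ (was ⊥); enqueue [1,2,4]
  #12 pop 1: in=⊤ → 0 (no change)
  #13 pop 2: in=⊤ → ⊤ (was ⊥); enqueue []
  #14 pop 4: in=⊤ → ⊤ (no change)

Fixpoint:
  val[0] = ⊤
  val[1] = 0
  val[2] = ⊤
  val[3] = ⊤
  val[4] = ⊤
  val[5] = ⊤

⊤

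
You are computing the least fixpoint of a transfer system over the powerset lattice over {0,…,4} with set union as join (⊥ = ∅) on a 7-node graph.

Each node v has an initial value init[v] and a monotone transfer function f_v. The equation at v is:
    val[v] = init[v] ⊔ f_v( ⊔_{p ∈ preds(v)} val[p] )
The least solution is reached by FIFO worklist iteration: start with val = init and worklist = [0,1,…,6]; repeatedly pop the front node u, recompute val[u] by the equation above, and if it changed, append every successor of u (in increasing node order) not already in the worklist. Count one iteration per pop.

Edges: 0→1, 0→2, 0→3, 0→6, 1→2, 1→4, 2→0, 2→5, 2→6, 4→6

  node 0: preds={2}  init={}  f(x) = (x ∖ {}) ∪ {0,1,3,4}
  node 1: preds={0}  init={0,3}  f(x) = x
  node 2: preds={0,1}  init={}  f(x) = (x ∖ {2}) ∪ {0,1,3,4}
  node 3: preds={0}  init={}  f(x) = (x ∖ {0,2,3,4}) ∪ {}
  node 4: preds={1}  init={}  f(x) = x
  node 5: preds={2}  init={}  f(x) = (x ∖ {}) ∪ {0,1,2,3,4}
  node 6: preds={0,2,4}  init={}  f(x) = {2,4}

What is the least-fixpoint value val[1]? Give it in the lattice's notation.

{0,1,3,4}

Iteration log — 8 steps:
  step 1. node 0  ⊔preds={}  new={0,1,3,4}  old={}  +wl: 
  step 2. node 1  ⊔preds={0,1,3,4}  new={0,1,3,4}  old={0,3}  +wl: 
  step 3. node 2  ⊔preds={0,1,3,4}  new={0,1,3,4}  old={}  +wl: 0
  step 4. node 3  ⊔preds={0,1,3,4}  new={1}  old={}  +wl: 
  step 5. node 4  ⊔preds={0,1,3,4}  new={0,1,3,4}  old={}  +wl: 
  step 6. node 5  ⊔preds={0,1,3,4}  new={0,1,2,3,4}  old={}  +wl: 
  step 7. node 6  ⊔preds={0,1,3,4}  new={2,4}  old={}  +wl: 
  step 8. node 0  ⊔preds={0,1,3,4}  new={0,1,3,4}  stable

Least fixpoint reached:
  node 0: {0,1,3,4}
  node 1: {0,1,3,4}
  node 2: {0,1,3,4}
  node 3: {1}
  node 4: {0,1,3,4}
  node 5: {0,1,2,3,4}
  node 6: {2,4}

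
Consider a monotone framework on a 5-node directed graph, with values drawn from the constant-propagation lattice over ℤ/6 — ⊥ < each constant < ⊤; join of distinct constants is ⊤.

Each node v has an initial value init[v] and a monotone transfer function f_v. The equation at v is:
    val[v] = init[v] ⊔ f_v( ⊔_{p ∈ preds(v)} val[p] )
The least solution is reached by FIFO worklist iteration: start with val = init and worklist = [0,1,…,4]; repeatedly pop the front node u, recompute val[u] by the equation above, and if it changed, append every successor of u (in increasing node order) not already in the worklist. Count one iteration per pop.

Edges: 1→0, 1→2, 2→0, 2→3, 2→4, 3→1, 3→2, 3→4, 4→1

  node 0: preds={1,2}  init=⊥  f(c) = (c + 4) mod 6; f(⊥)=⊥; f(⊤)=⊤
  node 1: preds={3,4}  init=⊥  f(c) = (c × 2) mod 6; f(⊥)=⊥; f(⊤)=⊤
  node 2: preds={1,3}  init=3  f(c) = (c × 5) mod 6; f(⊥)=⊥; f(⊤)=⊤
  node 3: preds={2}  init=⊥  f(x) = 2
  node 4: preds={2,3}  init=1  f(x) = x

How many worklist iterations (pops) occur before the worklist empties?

Worklist (9 pops):
  #1 pop 0: in=3 → 1 (was ⊥); enqueue []
  #2 pop 1: in=1 → 2 (was ⊥); enqueue [0]
  #3 pop 2: in=2 → ⊤ (was 3); enqueue []
  #4 pop 3: in=⊤ → 2 (was ⊥); enqueue [1,2]
  #5 pop 4: in=⊤ → ⊤ (was 1); enqueue []
  #6 pop 0: in=⊤ → ⊤ (was 1); enqueue []
  #7 pop 1: in=⊤ → ⊤ (was 2); enqueue [0]
  #8 pop 2: in=⊤ → ⊤ (no change)
  #9 pop 0: in=⊤ → ⊤ (no change)

Fixpoint:
  val[0] = ⊤
  val[1] = ⊤
  val[2] = ⊤
  val[3] = 2
  val[4] = ⊤

9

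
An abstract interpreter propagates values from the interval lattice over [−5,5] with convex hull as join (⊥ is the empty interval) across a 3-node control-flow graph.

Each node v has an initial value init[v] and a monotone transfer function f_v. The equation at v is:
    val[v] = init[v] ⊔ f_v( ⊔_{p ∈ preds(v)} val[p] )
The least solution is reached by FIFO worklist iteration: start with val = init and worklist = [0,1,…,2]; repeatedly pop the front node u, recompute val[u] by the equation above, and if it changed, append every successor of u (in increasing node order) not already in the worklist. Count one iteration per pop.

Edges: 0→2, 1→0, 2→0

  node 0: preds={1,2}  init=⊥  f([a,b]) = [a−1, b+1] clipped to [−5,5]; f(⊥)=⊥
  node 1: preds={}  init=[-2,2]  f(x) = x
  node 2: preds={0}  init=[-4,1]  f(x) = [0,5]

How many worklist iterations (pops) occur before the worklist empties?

Worklist (5 pops):
  #1 pop 0: in=[-4,2] → [-5,3] (was ⊥); enqueue []
  #2 pop 1: in=⊥ → [-2,2] (no change)
  #3 pop 2: in=[-5,3] → [-4,5] (was [-4,1]); enqueue [0]
  #4 pop 0: in=[-4,5] → [-5,5] (was [-5,3]); enqueue [2]
  #5 pop 2: in=[-5,5] → [-4,5] (no change)

Fixpoint:
  val[0] = [-5,5]
  val[1] = [-2,2]
  val[2] = [-4,5]

5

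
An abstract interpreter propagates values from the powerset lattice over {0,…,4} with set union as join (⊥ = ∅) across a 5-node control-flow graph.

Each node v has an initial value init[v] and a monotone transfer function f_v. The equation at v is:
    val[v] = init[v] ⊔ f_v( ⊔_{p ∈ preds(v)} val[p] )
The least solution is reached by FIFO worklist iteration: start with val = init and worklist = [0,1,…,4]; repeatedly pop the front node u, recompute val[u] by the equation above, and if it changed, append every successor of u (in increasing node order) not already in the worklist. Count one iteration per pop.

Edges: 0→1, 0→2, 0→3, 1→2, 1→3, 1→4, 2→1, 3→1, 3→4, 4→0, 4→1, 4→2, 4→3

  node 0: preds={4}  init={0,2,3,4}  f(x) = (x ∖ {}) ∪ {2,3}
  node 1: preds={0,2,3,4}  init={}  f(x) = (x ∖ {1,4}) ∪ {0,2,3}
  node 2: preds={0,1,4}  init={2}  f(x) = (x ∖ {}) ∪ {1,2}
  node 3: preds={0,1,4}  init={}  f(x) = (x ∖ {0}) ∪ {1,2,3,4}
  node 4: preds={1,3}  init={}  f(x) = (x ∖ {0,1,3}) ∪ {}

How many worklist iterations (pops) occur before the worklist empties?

9

Worklist (9 pops):
  #1 pop 0: in={} → {0,2,3,4} (no change)
  #2 pop 1: in={0,2,3,4} → {0,2,3} (was {}); enqueue []
  #3 pop 2: in={0,2,3,4} → {0,1,2,3,4} (was {2}); enqueue [1]
  #4 pop 3: in={0,2,3,4} → {1,2,3,4} (was {}); enqueue []
  #5 pop 4: in={0,1,2,3,4} → {2,4} (was {}); enqueue [0,2,3]
  #6 pop 1: in={0,1,2,3,4} → {0,2,3} (no change)
  #7 pop 0: in={2,4} → {0,2,3,4} (no change)
  #8 pop 2: in={0,2,3,4} → {0,1,2,3,4} (no change)
  #9 pop 3: in={0,2,3,4} → {1,2,3,4} (no change)

Fixpoint:
  val[0] = {0,2,3,4}
  val[1] = {0,2,3}
  val[2] = {0,1,2,3,4}
  val[3] = {1,2,3,4}
  val[4] = {2,4}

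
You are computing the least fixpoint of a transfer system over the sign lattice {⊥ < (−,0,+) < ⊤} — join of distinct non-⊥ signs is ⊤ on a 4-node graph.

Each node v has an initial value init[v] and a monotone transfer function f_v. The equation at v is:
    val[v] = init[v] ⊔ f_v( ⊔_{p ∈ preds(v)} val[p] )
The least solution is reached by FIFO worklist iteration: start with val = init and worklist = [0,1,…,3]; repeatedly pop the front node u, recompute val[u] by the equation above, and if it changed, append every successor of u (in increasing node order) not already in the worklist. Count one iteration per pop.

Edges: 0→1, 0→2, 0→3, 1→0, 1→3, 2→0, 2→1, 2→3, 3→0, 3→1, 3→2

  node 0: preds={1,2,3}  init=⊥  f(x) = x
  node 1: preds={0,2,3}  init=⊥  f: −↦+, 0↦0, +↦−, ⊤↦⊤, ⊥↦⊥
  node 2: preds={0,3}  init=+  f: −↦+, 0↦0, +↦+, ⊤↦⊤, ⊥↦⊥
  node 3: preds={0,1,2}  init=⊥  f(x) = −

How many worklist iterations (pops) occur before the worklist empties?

Iteration log — 10 steps:
  step 1. node 0  ⊔preds=+  new=+  old=⊥  +wl: 
  step 2. node 1  ⊔preds=+  new=−  old=⊥  +wl: 0
  step 3. node 2  ⊔preds=+  new=+  stable
  step 4. node 3  ⊔preds=⊤  new=−  old=⊥  +wl: 1,2
  step 5. node 0  ⊔preds=⊤  new=⊤  old=+  +wl: 3
  step 6. node 1  ⊔preds=⊤  new=⊤  old=−  +wl: 0
  step 7. node 2  ⊔preds=⊤  new=⊤  old=+  +wl: 1
  step 8. node 3  ⊔preds=⊤  new=−  stable
  step 9. node 0  ⊔preds=⊤  new=⊤  stable
  step 10. node 1  ⊔preds=⊤  new=⊤  stable

Least fixpoint reached:
  node 0: ⊤
  node 1: ⊤
  node 2: ⊤
  node 3: −

10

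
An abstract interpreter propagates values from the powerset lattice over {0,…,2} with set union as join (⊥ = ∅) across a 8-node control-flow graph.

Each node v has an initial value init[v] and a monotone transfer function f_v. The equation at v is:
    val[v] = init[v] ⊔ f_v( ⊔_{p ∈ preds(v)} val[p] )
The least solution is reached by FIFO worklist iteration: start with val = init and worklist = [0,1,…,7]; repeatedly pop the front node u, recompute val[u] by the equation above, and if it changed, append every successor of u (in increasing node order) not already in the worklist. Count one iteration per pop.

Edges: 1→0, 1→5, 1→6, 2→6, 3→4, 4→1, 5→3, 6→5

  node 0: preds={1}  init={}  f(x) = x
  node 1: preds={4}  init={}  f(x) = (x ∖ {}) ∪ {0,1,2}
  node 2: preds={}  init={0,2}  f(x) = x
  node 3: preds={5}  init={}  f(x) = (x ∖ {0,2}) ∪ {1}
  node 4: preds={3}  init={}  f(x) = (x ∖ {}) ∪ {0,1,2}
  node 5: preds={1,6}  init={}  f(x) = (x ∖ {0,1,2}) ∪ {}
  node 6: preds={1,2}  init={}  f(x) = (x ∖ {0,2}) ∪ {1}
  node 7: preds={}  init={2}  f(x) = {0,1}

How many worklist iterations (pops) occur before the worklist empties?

11

Worklist (11 pops):
  #1 pop 0: in={} → {} (no change)
  #2 pop 1: in={} → {0,1,2} (was {}); enqueue [0]
  #3 pop 2: in={} → {0,2} (no change)
  #4 pop 3: in={} → {1} (was {}); enqueue []
  #5 pop 4: in={1} → {0,1,2} (was {}); enqueue [1]
  #6 pop 5: in={0,1,2} → {} (no change)
  #7 pop 6: in={0,1,2} → {1} (was {}); enqueue [5]
  #8 pop 7: in={} → {0,1,2} (was {2}); enqueue []
  #9 pop 0: in={0,1,2} → {0,1,2} (was {}); enqueue []
  #10 pop 1: in={0,1,2} → {0,1,2} (no change)
  #11 pop 5: in={0,1,2} → {} (no change)

Fixpoint:
  val[0] = {0,1,2}
  val[1] = {0,1,2}
  val[2] = {0,2}
  val[3] = {1}
  val[4] = {0,1,2}
  val[5] = {}
  val[6] = {1}
  val[7] = {0,1,2}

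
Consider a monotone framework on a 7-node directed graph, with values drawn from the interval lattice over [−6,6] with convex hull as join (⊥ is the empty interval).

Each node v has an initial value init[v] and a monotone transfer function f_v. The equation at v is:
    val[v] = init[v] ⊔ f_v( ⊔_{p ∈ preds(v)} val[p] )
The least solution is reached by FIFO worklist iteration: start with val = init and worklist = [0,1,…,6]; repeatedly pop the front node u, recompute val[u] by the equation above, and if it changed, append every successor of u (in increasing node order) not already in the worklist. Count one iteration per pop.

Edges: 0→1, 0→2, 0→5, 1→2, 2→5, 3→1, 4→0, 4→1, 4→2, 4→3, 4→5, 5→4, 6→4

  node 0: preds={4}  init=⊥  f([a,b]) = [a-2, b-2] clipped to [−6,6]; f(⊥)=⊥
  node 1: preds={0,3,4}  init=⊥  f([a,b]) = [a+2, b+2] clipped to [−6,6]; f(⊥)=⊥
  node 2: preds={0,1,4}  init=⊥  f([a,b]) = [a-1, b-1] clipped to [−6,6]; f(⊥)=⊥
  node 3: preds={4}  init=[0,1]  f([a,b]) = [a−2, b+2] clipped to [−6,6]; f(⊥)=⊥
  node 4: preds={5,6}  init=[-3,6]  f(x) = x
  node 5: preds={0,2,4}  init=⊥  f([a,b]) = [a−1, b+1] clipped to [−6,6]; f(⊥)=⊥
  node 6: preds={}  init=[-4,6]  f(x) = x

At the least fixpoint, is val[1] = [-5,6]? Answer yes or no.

no

Worklist (17 pops):
  #1 pop 0: in=[-3,6] → [-5,4] (was ⊥); enqueue []
  #2 pop 1: in=[-5,6] → [-3,6] (was ⊥); enqueue []
  #3 pop 2: in=[-5,6] → [-6,5] (was ⊥); enqueue []
  #4 pop 3: in=[-3,6] → [-5,6] (was [0,1]); enqueue [1]
  #5 pop 4: in=[-4,6] → [-4,6] (was [-3,6]); enqueue [0,2,3]
  #6 pop 5: in=[-6,6] → [-6,6] (was ⊥); enqueue [4]
  #7 pop 6: in=⊥ → [-4,6] (no change)
  #8 pop 1: in=[-5,6] → [-3,6] (no change)
  #9 pop 0: in=[-4,6] → [-6,4] (was [-5,4]); enqueue [1,5]
  #10 pop 2: in=[-6,6] → [-6,5] (no change)
  #11 pop 3: in=[-4,6] → [-6,6] (was [-5,6]); enqueue []
  #12 pop 4: in=[-6,6] → [-6,6] (was [-4,6]); enqueue [0,2,3]
  #13 pop 1: in=[-6,6] → [-4,6] (was [-3,6]); enqueue []
  #14 pop 5: in=[-6,6] → [-6,6] (no change)
  #15 pop 0: in=[-6,6] → [-6,4] (no change)
  #16 pop 2: in=[-6,6] → [-6,5] (no change)
  #17 pop 3: in=[-6,6] → [-6,6] (no change)

Fixpoint:
  val[0] = [-6,4]
  val[1] = [-4,6]
  val[2] = [-6,5]
  val[3] = [-6,6]
  val[4] = [-6,6]
  val[5] = [-6,6]
  val[6] = [-4,6]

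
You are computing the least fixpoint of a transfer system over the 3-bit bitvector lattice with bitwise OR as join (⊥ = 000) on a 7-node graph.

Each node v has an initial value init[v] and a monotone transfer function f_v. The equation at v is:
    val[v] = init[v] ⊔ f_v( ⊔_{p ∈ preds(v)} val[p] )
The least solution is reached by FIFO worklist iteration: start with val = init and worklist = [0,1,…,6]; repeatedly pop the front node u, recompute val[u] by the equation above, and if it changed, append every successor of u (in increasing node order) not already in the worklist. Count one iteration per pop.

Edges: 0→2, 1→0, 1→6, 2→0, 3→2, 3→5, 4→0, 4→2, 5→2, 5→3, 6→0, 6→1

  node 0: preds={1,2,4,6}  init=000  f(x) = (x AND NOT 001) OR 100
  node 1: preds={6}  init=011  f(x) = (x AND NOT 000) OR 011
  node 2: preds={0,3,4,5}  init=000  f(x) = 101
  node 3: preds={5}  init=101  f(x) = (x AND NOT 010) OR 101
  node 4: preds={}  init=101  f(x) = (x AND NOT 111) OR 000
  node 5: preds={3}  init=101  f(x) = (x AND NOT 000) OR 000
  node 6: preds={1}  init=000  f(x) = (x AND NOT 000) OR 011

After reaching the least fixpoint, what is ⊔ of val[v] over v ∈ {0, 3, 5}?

Trace (9 dequeues):
  [1] u=0 | in 111 | out 110 | prev 000 | push {}
  [2] u=1 | in 000 | out 011 | ==
  [3] u=2 | in 111 | out 101 | prev 000 | push {0}
  [4] u=3 | in 101 | out 101 | ==
  [5] u=4 | in 000 | out 101 | ==
  [6] u=5 | in 101 | out 101 | ==
  [7] u=6 | in 011 | out 011 | prev 000 | push {1}
  [8] u=0 | in 111 | out 110 | ==
  [9] u=1 | in 011 | out 011 | ==

Converged values:
  [0] 110
  [1] 011
  [2] 101
  [3] 101
  [4] 101
  [5] 101
  [6] 011

111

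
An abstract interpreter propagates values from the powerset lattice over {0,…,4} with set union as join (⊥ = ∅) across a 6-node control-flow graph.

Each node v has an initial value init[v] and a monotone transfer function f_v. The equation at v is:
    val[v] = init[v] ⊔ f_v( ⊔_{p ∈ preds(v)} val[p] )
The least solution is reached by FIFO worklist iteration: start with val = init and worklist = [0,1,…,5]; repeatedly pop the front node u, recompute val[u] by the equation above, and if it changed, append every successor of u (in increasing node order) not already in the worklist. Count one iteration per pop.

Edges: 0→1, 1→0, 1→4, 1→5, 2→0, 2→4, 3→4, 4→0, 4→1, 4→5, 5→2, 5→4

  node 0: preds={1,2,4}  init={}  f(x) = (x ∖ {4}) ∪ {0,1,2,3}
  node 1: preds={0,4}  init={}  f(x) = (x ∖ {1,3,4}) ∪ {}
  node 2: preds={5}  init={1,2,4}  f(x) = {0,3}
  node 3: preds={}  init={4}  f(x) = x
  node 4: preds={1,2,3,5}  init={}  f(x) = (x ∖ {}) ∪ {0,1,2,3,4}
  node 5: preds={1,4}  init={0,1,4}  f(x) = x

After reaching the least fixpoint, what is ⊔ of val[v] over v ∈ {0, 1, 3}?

Worklist (10 pops):
  #1 pop 0: in={1,2,4} → {0,1,2,3} (was {}); enqueue []
  #2 pop 1: in={0,1,2,3} → {0,2} (was {}); enqueue [0]
  #3 pop 2: in={0,1,4} → {0,1,2,3,4} (was {1,2,4}); enqueue []
  #4 pop 3: in={} → {4} (no change)
  #5 pop 4: in={0,1,2,3,4} → {0,1,2,3,4} (was {}); enqueue [1]
  #6 pop 5: in={0,1,2,3,4} → {0,1,2,3,4} (was {0,1,4}); enqueue [2,4]
  #7 pop 0: in={0,1,2,3,4} → {0,1,2,3} (no change)
  #8 pop 1: in={0,1,2,3,4} → {0,2} (no change)
  #9 pop 2: in={0,1,2,3,4} → {0,1,2,3,4} (no change)
  #10 pop 4: in={0,1,2,3,4} → {0,1,2,3,4} (no change)

Fixpoint:
  val[0] = {0,1,2,3}
  val[1] = {0,2}
  val[2] = {0,1,2,3,4}
  val[3] = {4}
  val[4] = {0,1,2,3,4}
  val[5] = {0,1,2,3,4}

{0,1,2,3,4}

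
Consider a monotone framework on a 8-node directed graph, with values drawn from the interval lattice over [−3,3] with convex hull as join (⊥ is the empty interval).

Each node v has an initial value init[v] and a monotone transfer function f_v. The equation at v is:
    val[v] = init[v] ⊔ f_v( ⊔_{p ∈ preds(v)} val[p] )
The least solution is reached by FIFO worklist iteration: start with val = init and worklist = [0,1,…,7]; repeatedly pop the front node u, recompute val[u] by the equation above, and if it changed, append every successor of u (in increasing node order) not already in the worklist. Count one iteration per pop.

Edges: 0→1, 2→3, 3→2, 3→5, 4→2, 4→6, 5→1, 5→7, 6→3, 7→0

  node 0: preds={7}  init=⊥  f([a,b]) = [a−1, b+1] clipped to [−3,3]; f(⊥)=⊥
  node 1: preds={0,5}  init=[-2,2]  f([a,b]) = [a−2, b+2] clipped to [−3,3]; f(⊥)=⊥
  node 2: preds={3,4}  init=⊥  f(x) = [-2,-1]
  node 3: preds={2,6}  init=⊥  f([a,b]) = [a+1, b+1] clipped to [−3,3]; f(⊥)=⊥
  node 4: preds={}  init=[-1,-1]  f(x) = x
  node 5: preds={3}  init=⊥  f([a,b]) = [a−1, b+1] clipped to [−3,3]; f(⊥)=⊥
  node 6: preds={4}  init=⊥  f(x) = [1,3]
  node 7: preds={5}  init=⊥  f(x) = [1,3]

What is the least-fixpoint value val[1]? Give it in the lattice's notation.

[-3,3]

Trace (16 dequeues):
  [1] u=0 | in ⊥ | out ⊥ | ==
  [2] u=1 | in ⊥ | out [-2,2] | ==
  [3] u=2 | in [-1,-1] | out [-2,-1] | prev ⊥ | push {}
  [4] u=3 | in [-2,-1] | out [-1,0] | prev ⊥ | push {2}
  [5] u=4 | in ⊥ | out [-1,-1] | ==
  [6] u=5 | in [-1,0] | out [-2,1] | prev ⊥ | push {1}
  [7] u=6 | in [-1,-1] | out [1,3] | prev ⊥ | push {3}
  [8] u=7 | in [-2,1] | out [1,3] | prev ⊥ | push {0}
  [9] u=2 | in [-1,0] | out [-2,-1] | ==
  [10] u=1 | in [-2,1] | out [-3,3] | prev [-2,2] | push {}
  [11] u=3 | in [-2,3] | out [-1,3] | prev [-1,0] | push {2,5}
  [12] u=0 | in [1,3] | out [0,3] | prev ⊥ | push {1}
  [13] u=2 | in [-1,3] | out [-2,-1] | ==
  [14] u=5 | in [-1,3] | out [-2,3] | prev [-2,1] | push {7}
  [15] u=1 | in [-2,3] | out [-3,3] | ==
  [16] u=7 | in [-2,3] | out [1,3] | ==

Converged values:
  [0] [0,3]
  [1] [-3,3]
  [2] [-2,-1]
  [3] [-1,3]
  [4] [-1,-1]
  [5] [-2,3]
  [6] [1,3]
  [7] [1,3]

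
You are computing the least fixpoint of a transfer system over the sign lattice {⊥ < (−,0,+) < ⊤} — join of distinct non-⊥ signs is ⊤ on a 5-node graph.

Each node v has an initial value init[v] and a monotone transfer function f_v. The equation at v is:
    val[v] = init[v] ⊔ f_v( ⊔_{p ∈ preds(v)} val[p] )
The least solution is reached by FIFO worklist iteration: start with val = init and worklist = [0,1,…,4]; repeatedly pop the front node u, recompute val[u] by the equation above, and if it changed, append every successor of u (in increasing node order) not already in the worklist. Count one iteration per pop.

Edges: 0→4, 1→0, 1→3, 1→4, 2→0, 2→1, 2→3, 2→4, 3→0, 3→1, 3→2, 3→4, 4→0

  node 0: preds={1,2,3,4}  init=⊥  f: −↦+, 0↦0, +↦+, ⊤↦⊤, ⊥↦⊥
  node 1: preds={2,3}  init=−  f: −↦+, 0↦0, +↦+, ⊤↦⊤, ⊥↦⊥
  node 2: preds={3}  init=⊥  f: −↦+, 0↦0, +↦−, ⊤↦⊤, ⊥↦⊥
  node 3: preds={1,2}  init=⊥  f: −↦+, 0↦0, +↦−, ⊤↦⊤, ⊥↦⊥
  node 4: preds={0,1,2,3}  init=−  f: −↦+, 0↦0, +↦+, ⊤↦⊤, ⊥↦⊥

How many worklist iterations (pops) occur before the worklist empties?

18

Iteration log — 18 steps:
  step 1. node 0  ⊔preds=−  new=+  old=⊥  +wl: 
  step 2. node 1  ⊔preds=⊥  new=−  stable
  step 3. node 2  ⊔preds=⊥  new=⊥  stable
  step 4. node 3  ⊔preds=−  new=+  old=⊥  +wl: 0,1,2
  step 5. node 4  ⊔preds=⊤  new=⊤  old=−  +wl: 
  step 6. node 0  ⊔preds=⊤  new=⊤  old=+  +wl: 4
  step 7. node 1  ⊔preds=+  new=⊤  old=−  +wl: 0,3
  step 8. node 2  ⊔preds=+  new=−  old=⊥  +wl: 1
  step 9. node 4  ⊔preds=⊤  new=⊤  stable
  step 10. node 0  ⊔preds=⊤  new=⊤  stable
  step 11. node 3  ⊔preds=⊤  new=⊤  old=+  +wl: 0,2,4
  step 12. node 1  ⊔preds=⊤  new=⊤  stable
  step 13. node 0  ⊔preds=⊤  new=⊤  stable
  step 14. node 2  ⊔preds=⊤  new=⊤  old=−  +wl: 0,1,3
  step 15. node 4  ⊔preds=⊤  new=⊤  stable
  step 16. node 0  ⊔preds=⊤  new=⊤  stable
  step 17. node 1  ⊔preds=⊤  new=⊤  stable
  step 18. node 3  ⊔preds=⊤  new=⊤  stable

Least fixpoint reached:
  node 0: ⊤
  node 1: ⊤
  node 2: ⊤
  node 3: ⊤
  node 4: ⊤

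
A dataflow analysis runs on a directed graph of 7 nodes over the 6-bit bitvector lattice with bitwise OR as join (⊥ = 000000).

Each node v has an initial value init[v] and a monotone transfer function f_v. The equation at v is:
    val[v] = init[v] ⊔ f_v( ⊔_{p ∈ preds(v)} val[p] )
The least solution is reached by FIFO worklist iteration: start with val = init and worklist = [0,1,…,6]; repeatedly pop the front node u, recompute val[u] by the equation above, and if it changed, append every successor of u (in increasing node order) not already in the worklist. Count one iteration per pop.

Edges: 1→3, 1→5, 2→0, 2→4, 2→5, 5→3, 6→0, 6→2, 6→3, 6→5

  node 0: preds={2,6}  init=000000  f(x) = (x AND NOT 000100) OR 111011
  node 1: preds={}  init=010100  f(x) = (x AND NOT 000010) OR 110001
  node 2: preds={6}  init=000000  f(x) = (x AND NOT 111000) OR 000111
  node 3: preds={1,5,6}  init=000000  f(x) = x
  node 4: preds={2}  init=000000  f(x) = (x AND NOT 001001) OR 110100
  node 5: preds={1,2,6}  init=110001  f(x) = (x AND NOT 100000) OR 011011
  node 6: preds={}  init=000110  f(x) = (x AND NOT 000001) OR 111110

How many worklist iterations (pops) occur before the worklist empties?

Trace (11 dequeues):
  [1] u=0 | in 000110 | out 111011 | prev 000000 | push {}
  [2] u=1 | in 000000 | out 110101 | prev 010100 | push {}
  [3] u=2 | in 000110 | out 000111 | prev 000000 | push {0}
  [4] u=3 | in 110111 | out 110111 | prev 000000 | push {}
  [5] u=4 | in 000111 | out 110110 | prev 000000 | push {}
  [6] u=5 | in 110111 | out 111111 | prev 110001 | push {3}
  [7] u=6 | in 000000 | out 111110 | prev 000110 | push {2,5}
  [8] u=0 | in 111111 | out 111011 | ==
  [9] u=3 | in 111111 | out 111111 | prev 110111 | push {}
  [10] u=2 | in 111110 | out 000111 | ==
  [11] u=5 | in 111111 | out 111111 | ==

Converged values:
  [0] 111011
  [1] 110101
  [2] 000111
  [3] 111111
  [4] 110110
  [5] 111111
  [6] 111110

11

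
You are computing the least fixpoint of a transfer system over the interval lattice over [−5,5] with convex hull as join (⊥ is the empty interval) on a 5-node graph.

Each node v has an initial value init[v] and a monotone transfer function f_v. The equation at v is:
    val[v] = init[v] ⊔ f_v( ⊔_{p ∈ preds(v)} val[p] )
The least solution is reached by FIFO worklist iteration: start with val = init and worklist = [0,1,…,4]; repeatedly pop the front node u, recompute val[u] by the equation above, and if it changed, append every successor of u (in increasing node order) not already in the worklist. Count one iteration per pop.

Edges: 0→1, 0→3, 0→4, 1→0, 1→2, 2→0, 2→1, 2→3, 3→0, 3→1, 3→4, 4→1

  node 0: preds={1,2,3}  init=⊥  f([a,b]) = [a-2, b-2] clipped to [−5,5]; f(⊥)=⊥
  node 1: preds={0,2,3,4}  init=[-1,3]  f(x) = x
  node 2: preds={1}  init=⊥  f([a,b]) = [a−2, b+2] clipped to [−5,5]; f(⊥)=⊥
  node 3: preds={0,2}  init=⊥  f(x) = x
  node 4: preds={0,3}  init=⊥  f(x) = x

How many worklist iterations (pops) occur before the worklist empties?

Iteration log — 11 steps:
  step 1. node 0  ⊔preds=[-1,3]  new=[-3,1]  old=⊥  +wl: 
  step 2. node 1  ⊔preds=[-3,1]  new=[-3,3]  old=[-1,3]  +wl: 0
  step 3. node 2  ⊔preds=[-3,3]  new=[-5,5]  old=⊥  +wl: 1
  step 4. node 3  ⊔preds=[-5,5]  new=[-5,5]  old=⊥  +wl: 
  step 5. node 4  ⊔preds=[-5,5]  new=[-5,5]  old=⊥  +wl: 
  step 6. node 0  ⊔preds=[-5,5]  new=[-5,3]  old=[-3,1]  +wl: 3,4
  step 7. node 1  ⊔preds=[-5,5]  new=[-5,5]  old=[-3,3]  +wl: 0,2
  step 8. node 3  ⊔preds=[-5,5]  new=[-5,5]  stable
  step 9. node 4  ⊔preds=[-5,5]  new=[-5,5]  stable
  step 10. node 0  ⊔preds=[-5,5]  new=[-5,3]  stable
  step 11. node 2  ⊔preds=[-5,5]  new=[-5,5]  stable

Least fixpoint reached:
  node 0: [-5,3]
  node 1: [-5,5]
  node 2: [-5,5]
  node 3: [-5,5]
  node 4: [-5,5]

11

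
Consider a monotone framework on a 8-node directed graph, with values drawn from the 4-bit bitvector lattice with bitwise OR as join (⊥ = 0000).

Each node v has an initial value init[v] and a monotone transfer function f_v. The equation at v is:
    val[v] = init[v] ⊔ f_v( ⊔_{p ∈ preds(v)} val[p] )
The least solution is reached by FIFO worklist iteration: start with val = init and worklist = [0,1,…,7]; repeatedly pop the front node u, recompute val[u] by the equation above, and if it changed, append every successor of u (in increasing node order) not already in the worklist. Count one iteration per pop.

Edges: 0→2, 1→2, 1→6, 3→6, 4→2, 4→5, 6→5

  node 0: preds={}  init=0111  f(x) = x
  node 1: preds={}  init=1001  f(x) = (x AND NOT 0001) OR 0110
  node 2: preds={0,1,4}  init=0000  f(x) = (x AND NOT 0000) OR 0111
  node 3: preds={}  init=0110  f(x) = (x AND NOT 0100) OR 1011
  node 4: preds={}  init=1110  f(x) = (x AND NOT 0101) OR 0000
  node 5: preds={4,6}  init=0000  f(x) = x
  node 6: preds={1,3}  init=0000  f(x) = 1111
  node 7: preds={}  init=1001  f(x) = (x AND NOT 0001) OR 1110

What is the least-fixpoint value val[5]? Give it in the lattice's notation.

Worklist (9 pops):
  #1 pop 0: in=0000 → 0111 (no change)
  #2 pop 1: in=0000 → 1111 (was 1001); enqueue []
  #3 pop 2: in=1111 → 1111 (was 0000); enqueue []
  #4 pop 3: in=0000 → 1111 (was 0110); enqueue []
  #5 pop 4: in=0000 → 1110 (no change)
  #6 pop 5: in=1110 → 1110 (was 0000); enqueue []
  #7 pop 6: in=1111 → 1111 (was 0000); enqueue [5]
  #8 pop 7: in=0000 → 1111 (was 1001); enqueue []
  #9 pop 5: in=1111 → 1111 (was 1110); enqueue []

Fixpoint:
  val[0] = 0111
  val[1] = 1111
  val[2] = 1111
  val[3] = 1111
  val[4] = 1110
  val[5] = 1111
  val[6] = 1111
  val[7] = 1111

1111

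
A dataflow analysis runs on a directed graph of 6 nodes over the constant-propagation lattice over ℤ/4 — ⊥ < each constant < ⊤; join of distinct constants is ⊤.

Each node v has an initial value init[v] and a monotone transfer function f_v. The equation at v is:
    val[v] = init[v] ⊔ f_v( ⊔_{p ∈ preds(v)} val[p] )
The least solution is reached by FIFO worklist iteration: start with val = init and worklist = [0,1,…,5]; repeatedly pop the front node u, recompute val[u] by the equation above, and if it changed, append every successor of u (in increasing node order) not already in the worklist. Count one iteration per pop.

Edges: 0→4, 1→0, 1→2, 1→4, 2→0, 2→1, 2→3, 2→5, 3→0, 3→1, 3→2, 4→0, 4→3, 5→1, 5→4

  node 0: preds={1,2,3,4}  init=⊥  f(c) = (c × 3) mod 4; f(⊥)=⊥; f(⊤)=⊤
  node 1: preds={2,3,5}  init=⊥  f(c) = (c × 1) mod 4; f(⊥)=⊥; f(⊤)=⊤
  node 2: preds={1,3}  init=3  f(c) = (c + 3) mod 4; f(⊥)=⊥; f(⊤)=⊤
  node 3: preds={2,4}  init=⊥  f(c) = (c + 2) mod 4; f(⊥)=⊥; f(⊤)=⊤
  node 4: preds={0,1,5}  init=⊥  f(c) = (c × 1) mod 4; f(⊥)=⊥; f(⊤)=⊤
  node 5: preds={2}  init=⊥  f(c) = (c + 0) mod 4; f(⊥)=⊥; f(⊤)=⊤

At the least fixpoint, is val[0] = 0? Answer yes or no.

no

Iteration log — 12 steps:
  step 1. node 0  ⊔preds=3  new=1  old=⊥  +wl: 
  step 2. node 1  ⊔preds=3  new=3  old=⊥  +wl: 0
  step 3. node 2  ⊔preds=3  new=⊤  old=3  +wl: 1
  step 4. node 3  ⊔preds=⊤  new=⊤  old=⊥  +wl: 2
  step 5. node 4  ⊔preds=⊤  new=⊤  old=⊥  +wl: 3
  step 6. node 5  ⊔preds=⊤  new=⊤  old=⊥  +wl: 4
  step 7. node 0  ⊔preds=⊤  new=⊤  old=1  +wl: 
  step 8. node 1  ⊔preds=⊤  new=⊤  old=3  +wl: 0
  step 9. node 2  ⊔preds=⊤  new=⊤  stable
  step 10. node 3  ⊔preds=⊤  new=⊤  stable
  step 11. node 4  ⊔preds=⊤  new=⊤  stable
  step 12. node 0  ⊔preds=⊤  new=⊤  stable

Least fixpoint reached:
  node 0: ⊤
  node 1: ⊤
  node 2: ⊤
  node 3: ⊤
  node 4: ⊤
  node 5: ⊤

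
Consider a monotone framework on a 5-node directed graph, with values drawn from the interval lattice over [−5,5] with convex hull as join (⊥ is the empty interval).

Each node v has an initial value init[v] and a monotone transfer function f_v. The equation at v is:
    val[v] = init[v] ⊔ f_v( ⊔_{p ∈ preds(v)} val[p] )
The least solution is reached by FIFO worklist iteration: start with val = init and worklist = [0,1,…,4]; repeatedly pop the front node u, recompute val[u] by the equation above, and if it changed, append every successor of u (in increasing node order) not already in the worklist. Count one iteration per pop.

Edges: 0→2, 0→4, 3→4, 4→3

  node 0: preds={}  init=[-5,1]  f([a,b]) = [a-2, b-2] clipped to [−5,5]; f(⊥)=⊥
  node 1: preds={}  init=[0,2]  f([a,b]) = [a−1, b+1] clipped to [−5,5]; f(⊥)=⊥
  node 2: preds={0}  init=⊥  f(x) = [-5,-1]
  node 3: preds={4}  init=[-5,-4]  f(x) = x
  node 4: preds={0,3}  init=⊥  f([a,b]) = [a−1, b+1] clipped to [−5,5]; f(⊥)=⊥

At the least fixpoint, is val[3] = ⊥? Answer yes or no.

Iteration log — 13 steps:
  step 1. node 0  ⊔preds=⊥  new=[-5,1]  stable
  step 2. node 1  ⊔preds=⊥  new=[0,2]  stable
  step 3. node 2  ⊔preds=[-5,1]  new=[-5,-1]  old=⊥  +wl: 
  step 4. node 3  ⊔preds=⊥  new=[-5,-4]  stable
  step 5. node 4  ⊔preds=[-5,1]  new=[-5,2]  old=⊥  +wl: 3
  step 6. node 3  ⊔preds=[-5,2]  new=[-5,2]  old=[-5,-4]  +wl: 4
  step 7. node 4  ⊔preds=[-5,2]  new=[-5,3]  old=[-5,2]  +wl: 3
  step 8. node 3  ⊔preds=[-5,3]  new=[-5,3]  old=[-5,2]  +wl: 4
  step 9. node 4  ⊔preds=[-5,3]  new=[-5,4]  old=[-5,3]  +wl: 3
  step 10. node 3  ⊔preds=[-5,4]  new=[-5,4]  old=[-5,3]  +wl: 4
  step 11. node 4  ⊔preds=[-5,4]  new=[-5,5]  old=[-5,4]  +wl: 3
  step 12. node 3  ⊔preds=[-5,5]  new=[-5,5]  old=[-5,4]  +wl: 4
  step 13. node 4  ⊔preds=[-5,5]  new=[-5,5]  stable

Least fixpoint reached:
  node 0: [-5,1]
  node 1: [0,2]
  node 2: [-5,-1]
  node 3: [-5,5]
  node 4: [-5,5]

no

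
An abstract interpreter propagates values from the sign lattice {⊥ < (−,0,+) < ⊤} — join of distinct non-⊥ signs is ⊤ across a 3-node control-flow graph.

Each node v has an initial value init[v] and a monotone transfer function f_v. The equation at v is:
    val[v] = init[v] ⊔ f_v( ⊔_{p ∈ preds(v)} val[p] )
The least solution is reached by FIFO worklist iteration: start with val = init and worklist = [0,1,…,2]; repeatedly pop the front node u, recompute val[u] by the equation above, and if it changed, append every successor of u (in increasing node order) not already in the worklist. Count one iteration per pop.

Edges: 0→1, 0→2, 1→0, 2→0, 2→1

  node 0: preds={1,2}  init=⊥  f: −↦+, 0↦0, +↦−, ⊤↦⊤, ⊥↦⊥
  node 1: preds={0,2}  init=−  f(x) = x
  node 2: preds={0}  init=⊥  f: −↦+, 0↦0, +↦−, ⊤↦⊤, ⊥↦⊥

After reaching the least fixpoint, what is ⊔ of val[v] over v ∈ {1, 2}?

⊤

Iteration log — 8 steps:
  step 1. node 0  ⊔preds=−  new=+  old=⊥  +wl: 
  step 2. node 1  ⊔preds=+  new=⊤  old=−  +wl: 0
  step 3. node 2  ⊔preds=+  new=−  old=⊥  +wl: 1
  step 4. node 0  ⊔preds=⊤  new=⊤  old=+  +wl: 2
  step 5. node 1  ⊔preds=⊤  new=⊤  stable
  step 6. node 2  ⊔preds=⊤  new=⊤  old=−  +wl: 0,1
  step 7. node 0  ⊔preds=⊤  new=⊤  stable
  step 8. node 1  ⊔preds=⊤  new=⊤  stable

Least fixpoint reached:
  node 0: ⊤
  node 1: ⊤
  node 2: ⊤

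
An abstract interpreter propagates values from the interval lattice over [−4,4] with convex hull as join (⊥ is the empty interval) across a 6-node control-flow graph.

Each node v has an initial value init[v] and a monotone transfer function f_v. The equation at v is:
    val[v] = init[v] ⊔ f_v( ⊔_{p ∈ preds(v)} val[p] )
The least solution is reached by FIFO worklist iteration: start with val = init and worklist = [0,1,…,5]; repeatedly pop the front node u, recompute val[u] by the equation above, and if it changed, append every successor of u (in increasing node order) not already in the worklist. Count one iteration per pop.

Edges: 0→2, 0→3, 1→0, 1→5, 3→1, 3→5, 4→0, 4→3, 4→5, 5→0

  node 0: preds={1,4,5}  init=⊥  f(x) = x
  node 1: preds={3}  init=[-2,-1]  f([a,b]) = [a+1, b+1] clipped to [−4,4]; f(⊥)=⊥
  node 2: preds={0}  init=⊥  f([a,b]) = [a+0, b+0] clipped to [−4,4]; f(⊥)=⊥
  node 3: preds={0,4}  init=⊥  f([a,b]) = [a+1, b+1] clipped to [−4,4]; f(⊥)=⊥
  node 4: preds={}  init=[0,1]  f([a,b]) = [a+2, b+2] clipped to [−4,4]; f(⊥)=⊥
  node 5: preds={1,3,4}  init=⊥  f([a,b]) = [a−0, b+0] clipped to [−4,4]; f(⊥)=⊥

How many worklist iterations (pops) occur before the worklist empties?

17

Iteration log — 17 steps:
  step 1. node 0  ⊔preds=[-2,1]  new=[-2,1]  old=⊥  +wl: 
  step 2. node 1  ⊔preds=⊥  new=[-2,-1]  stable
  step 3. node 2  ⊔preds=[-2,1]  new=[-2,1]  old=⊥  +wl: 
  step 4. node 3  ⊔preds=[-2,1]  new=[-1,2]  old=⊥  +wl: 1
  step 5. node 4  ⊔preds=⊥  new=[0,1]  stable
  step 6. node 5  ⊔preds=[-2,2]  new=[-2,2]  old=⊥  +wl: 0
  step 7. node 1  ⊔preds=[-1,2]  new=[-2,3]  old=[-2,-1]  +wl: 5
  step 8. node 0  ⊔preds=[-2,3]  new=[-2,3]  old=[-2,1]  +wl: 2,3
  step 9. node 5  ⊔preds=[-2,3]  new=[-2,3]  old=[-2,2]  +wl: 0
  step 10. node 2  ⊔preds=[-2,3]  new=[-2,3]  old=[-2,1]  +wl: 
  step 11. node 3  ⊔preds=[-2,3]  new=[-1,4]  old=[-1,2]  +wl: 1,5
  step 12. node 0  ⊔preds=[-2,3]  new=[-2,3]  stable
  step 13. node 1  ⊔preds=[-1,4]  new=[-2,4]  old=[-2,3]  +wl: 0
  step 14. node 5  ⊔preds=[-2,4]  new=[-2,4]  old=[-2,3]  +wl: 
  step 15. node 0  ⊔preds=[-2,4]  new=[-2,4]  old=[-2,3]  +wl: 2,3
  step 16. node 2  ⊔preds=[-2,4]  new=[-2,4]  old=[-2,3]  +wl: 
  step 17. node 3  ⊔preds=[-2,4]  new=[-1,4]  stable

Least fixpoint reached:
  node 0: [-2,4]
  node 1: [-2,4]
  node 2: [-2,4]
  node 3: [-1,4]
  node 4: [0,1]
  node 5: [-2,4]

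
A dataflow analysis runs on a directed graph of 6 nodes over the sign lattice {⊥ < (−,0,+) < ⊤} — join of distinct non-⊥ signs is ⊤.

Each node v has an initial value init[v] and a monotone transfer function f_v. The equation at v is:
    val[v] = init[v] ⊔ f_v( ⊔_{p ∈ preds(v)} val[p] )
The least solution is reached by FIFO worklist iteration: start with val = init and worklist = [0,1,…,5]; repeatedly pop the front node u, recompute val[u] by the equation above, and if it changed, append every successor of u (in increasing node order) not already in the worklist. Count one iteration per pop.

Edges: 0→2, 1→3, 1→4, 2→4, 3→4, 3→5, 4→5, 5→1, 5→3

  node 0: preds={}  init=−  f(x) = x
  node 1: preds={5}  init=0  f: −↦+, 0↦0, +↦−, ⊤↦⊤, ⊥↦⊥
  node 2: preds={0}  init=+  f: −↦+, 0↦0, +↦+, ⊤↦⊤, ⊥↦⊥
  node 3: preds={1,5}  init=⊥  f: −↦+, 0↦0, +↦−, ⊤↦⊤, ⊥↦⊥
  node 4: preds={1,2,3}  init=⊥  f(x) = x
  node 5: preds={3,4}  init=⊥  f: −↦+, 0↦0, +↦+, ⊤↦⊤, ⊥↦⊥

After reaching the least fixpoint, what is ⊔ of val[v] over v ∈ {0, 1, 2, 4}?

Iteration log — 10 steps:
  step 1. node 0  ⊔preds=⊥  new=−  stable
  step 2. node 1  ⊔preds=⊥  new=0  stable
  step 3. node 2  ⊔preds=−  new=+  stable
  step 4. node 3  ⊔preds=0  new=0  old=⊥  +wl: 
  step 5. node 4  ⊔preds=⊤  new=⊤  old=⊥  +wl: 
  step 6. node 5  ⊔preds=⊤  new=⊤  old=⊥  +wl: 1,3
  step 7. node 1  ⊔preds=⊤  new=⊤  old=0  +wl: 4
  step 8. node 3  ⊔preds=⊤  new=⊤  old=0  +wl: 5
  step 9. node 4  ⊔preds=⊤  new=⊤  stable
  step 10. node 5  ⊔preds=⊤  new=⊤  stable

Least fixpoint reached:
  node 0: −
  node 1: ⊤
  node 2: +
  node 3: ⊤
  node 4: ⊤
  node 5: ⊤

⊤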